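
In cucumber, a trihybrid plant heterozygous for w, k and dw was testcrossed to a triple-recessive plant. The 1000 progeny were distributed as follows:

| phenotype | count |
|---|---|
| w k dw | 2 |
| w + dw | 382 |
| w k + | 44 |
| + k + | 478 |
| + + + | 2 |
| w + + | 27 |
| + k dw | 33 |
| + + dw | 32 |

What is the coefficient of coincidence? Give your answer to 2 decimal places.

The two most frequent reciprocal classes, + k + and w + dw, are the parental types, so the F1 was + k + / w + dw.
The two rarest classes, + + + and w k dw, are the double crossovers. Comparing them with the parentals, only the k allele has switched, so k is the middle locus and the order is w – k – dw.
w–k: (76 + 4)/1000 = 0.0800; k–dw: (60 + 4)/1000 = 0.0640.
Expected DCO frequency = 0.0800 × 0.0640 ≈ 0.00512; observed = 4/1000 ≈ 0.00400.
Coefficient of coincidence = 0.00400/0.00512 ≈ 0.78.

0.78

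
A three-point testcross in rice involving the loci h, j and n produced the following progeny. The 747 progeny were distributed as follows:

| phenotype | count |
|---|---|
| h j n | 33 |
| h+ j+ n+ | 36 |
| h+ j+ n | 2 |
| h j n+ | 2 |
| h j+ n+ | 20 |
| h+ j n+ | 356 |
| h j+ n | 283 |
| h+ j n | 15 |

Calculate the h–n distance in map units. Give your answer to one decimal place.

The two most frequent reciprocal classes, h j+ n and h+ j n+, are the parental types, so the F1 was h j+ n / h+ j n+.
The two rarest classes, h+ j+ n and h j n+, are the double crossovers. Comparing them with the parentals, only the h allele has switched, so h is the middle locus and the order is n – h – j.
Crossovers in the n–h interval produce the single-crossover classes h j+ n+ and h+ j n (20 + 15 = 35) plus the double crossovers (4).
RF(n–h) = (35 + 4) / 747 = 39/747 = 0.0522 → 5.2 map units.

5.2 map units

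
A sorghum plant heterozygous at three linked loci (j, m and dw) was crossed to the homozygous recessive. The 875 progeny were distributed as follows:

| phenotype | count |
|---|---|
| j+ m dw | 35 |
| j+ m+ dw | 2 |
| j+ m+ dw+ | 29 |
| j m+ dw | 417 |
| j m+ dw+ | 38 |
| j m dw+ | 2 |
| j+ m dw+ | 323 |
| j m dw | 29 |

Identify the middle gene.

j

The two most frequent reciprocal classes, j m+ dw and j+ m dw+, are the parental types, so the F1 was j m+ dw / j+ m dw+.
The two rarest classes, j+ m+ dw and j m dw+, are the double crossovers. Comparing them with the parentals, only the j allele has switched, so j is the middle locus and the order is m – j – dw.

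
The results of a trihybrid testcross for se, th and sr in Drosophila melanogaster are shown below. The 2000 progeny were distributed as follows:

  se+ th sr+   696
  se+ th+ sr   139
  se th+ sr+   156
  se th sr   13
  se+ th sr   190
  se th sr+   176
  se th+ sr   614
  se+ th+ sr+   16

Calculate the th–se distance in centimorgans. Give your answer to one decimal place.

17.2 centimorgans

The two most frequent reciprocal classes, se+ th sr+ and se th+ sr, are the parental types, so the F1 was se+ th sr+ / se th+ sr.
The two rarest classes, se+ th+ sr+ and se th sr, are the double crossovers. Comparing them with the parentals, only the th allele has switched, so th is the middle locus and the order is sr – th – se.
Crossovers in the th–se interval produce the single-crossover classes se th sr+ and se+ th+ sr (176 + 139 = 315) plus the double crossovers (29).
RF(th–se) = (315 + 29) / 2000 = 344/2000 = 0.1720 → 17.2 centimorgans.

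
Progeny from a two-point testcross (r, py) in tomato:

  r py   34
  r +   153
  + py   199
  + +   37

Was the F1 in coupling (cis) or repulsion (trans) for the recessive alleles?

The two most frequent classes are + py (199) and r + (153); these are the parental (non-recombinant) types.
So the F1 carried + py on one chromosome and r + on the other — the recessive alleles are on opposite chromosomes (trans / repulsion).

trans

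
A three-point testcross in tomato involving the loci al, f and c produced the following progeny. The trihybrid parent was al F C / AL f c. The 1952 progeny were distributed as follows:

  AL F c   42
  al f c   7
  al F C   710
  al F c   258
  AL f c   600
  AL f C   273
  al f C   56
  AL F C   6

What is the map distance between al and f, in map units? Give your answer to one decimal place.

5.7 map units

The two rarest classes, AL F C and al f c, are the double crossovers. Comparing them with the parentals, only the al allele has switched, so al is the middle locus and the order is f – al – c.
Crossovers in the f–al interval produce the single-crossover classes al f C and AL F c (56 + 42 = 98) plus the double crossovers (13).
RF(f–al) = (98 + 13) / 1952 = 111/1952 = 0.0569 → 5.7 map units.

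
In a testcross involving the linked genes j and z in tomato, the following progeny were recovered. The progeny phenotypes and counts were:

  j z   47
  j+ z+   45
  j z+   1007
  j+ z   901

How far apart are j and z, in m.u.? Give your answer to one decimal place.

4.6 m.u.

The two most frequent classes, j+ z (901) and j z+ (1007), are the parental types, so the F1 was j+ z / j z+.
The recombinant classes are j+ z+ and j z: 45 + 47 = 92.
Recombination frequency = 92/2000 = 0.0460 ≈ 4.6%, i.e. 4.6 m.u.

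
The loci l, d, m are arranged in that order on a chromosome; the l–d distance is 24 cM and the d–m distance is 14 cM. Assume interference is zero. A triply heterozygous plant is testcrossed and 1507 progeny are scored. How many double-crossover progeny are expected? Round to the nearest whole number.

51

Map distances give recombination frequencies of 0.240 and 0.140 for the two intervals.
With no interference, expected double-crossover frequency = 0.240 × 0.140 = 0.03360.
Expected number = 0.03360 × 1507 = 50.64 ≈ 51.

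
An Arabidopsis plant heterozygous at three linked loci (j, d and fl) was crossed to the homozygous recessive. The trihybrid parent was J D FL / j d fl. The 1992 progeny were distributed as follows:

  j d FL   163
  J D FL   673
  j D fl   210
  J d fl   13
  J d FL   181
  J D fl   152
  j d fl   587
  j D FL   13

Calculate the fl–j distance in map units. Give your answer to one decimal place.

17.1 map units

The two rarest classes, j D FL and J d fl, are the double crossovers. Comparing them with the parentals, only the j allele has switched, so j is the middle locus and the order is fl – j – d.
Crossovers in the fl–j interval produce the single-crossover classes J D fl and j d FL (152 + 163 = 315) plus the double crossovers (26).
RF(fl–j) = (315 + 26) / 1992 = 341/1992 = 0.1712 → 17.1 map units.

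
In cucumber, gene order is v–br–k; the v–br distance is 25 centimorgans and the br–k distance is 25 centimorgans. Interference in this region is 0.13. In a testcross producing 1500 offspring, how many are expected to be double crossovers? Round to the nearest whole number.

82

Map distances give recombination frequencies of 0.250 and 0.250 for the two intervals.
With interference 0.13 (so coincidence = 0.87), expected double-crossover frequency = 0.250 × 0.250 × 0.87 = 0.05437.
Expected number = 0.05437 × 1500 = 81.56 ≈ 82.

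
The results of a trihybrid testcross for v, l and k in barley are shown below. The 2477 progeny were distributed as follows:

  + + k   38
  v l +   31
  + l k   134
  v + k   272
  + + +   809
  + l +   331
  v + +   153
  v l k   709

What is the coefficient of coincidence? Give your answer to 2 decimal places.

The two most frequent reciprocal classes, v l k and + + +, are the parental types, so the F1 was v l k / + + +.
The two rarest classes, v l + and + + k, are the double crossovers. Comparing them with the parentals, only the k allele has switched, so k is the middle locus and the order is l – k – v.
l–k: (603 + 69)/2477 = 0.2713; k–v: (287 + 69)/2477 = 0.1437.
Expected DCO frequency = 0.2713 × 0.1437 ≈ 0.03899; observed = 69/2477 ≈ 0.02786.
Coefficient of coincidence = 0.02786/0.03899 ≈ 0.71.

0.71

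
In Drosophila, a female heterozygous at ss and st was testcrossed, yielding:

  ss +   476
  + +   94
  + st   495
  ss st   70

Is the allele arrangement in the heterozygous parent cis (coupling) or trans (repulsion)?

trans

The two most frequent classes are + st (495) and ss + (476); these are the parental (non-recombinant) types.
So the F1 carried + st on one chromosome and ss + on the other — the recessive alleles are on opposite chromosomes (trans / repulsion).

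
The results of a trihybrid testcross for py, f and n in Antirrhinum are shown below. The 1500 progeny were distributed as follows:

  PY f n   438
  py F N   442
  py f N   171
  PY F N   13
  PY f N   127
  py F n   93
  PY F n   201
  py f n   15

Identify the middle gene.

py

The two most frequent reciprocal classes, PY f n and py F N, are the parental types, so the F1 was PY f n / py F N.
The two rarest classes, py f n and PY F N, are the double crossovers. Comparing them with the parentals, only the py allele has switched, so py is the middle locus and the order is f – py – n.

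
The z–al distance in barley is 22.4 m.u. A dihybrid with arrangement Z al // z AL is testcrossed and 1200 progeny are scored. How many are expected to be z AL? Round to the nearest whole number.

A map distance of 22.4 m.u. corresponds to a recombination frequency of 0.224.
The F1 is Z al / z AL, so z AL is a parental gamete class with expected frequency (1 − r)/2 = 0.776/2 = 0.3880.
Expected number = 0.3880 × 1200 = 465.60 ≈ 466.

466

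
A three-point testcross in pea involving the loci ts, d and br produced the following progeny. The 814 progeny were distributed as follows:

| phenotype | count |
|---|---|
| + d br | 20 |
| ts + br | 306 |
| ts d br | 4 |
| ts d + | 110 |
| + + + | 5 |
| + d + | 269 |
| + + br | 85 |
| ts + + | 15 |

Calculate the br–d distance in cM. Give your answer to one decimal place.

The two most frequent reciprocal classes, + d + and ts + br, are the parental types, so the F1 was + d + / ts + br.
The two rarest classes, + + + and ts d br, are the double crossovers. Comparing them with the parentals, only the d allele has switched, so d is the middle locus and the order is br – d – ts.
Crossovers in the br–d interval produce the single-crossover classes + d br and ts + + (20 + 15 = 35) plus the double crossovers (9).
RF(br–d) = (35 + 9) / 814 = 44/814 = 0.0541 → 5.4 cM.

5.4 cM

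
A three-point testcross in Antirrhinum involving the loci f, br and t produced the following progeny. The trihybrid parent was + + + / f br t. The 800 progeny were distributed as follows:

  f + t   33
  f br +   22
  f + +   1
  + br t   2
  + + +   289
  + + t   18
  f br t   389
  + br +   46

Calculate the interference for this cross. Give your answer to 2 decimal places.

0.32

The two rarest classes, f + + and + br t, are the double crossovers. Comparing them with the parentals, only the f allele has switched, so f is the middle locus and the order is t – f – br.
t–f: (40 + 3)/800 = 0.0537; f–br: (79 + 3)/800 = 0.1025.
Expected DCO frequency = 0.0537 × 0.1025 ≈ 0.00550; observed = 3/800 ≈ 0.00375.
Coefficient of coincidence = 0.00375/0.00550 ≈ 0.68; interference = 1 − 0.68 = 0.32.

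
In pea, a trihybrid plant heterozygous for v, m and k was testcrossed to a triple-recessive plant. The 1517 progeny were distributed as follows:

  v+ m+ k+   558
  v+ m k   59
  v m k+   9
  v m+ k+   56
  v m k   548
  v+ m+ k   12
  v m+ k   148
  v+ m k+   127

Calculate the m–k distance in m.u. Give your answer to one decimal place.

19.5 m.u.

The two most frequent reciprocal classes, v m k and v+ m+ k+, are the parental types, so the F1 was v m k / v+ m+ k+.
The two rarest classes, v m k+ and v+ m+ k, are the double crossovers. Comparing them with the parentals, only the k allele has switched, so k is the middle locus and the order is v – k – m.
Crossovers in the k–m interval produce the single-crossover classes v m+ k and v+ m k+ (148 + 127 = 275) plus the double crossovers (21).
RF(k–m) = (275 + 21) / 1517 = 296/1517 = 0.1951 → 19.5 m.u.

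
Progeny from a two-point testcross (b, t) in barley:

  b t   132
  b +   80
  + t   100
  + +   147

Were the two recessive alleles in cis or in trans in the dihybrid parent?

The two most frequent classes are + + (147) and b t (132); these are the parental (non-recombinant) types.
So the F1 carried + + on one chromosome and b t on the other — the recessive alleles are on the same chromosome (cis / coupling).

cis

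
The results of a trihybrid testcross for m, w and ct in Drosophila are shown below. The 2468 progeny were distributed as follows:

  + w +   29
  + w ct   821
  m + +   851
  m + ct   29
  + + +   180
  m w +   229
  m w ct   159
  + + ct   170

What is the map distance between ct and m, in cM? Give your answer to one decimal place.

The two most frequent reciprocal classes, + w ct and m + +, are the parental types, so the F1 was + w ct / m + +.
The two rarest classes, + w + and m + ct, are the double crossovers. Comparing them with the parentals, only the ct allele has switched, so ct is the middle locus and the order is w – ct – m.
Crossovers in the ct–m interval produce the single-crossover classes m w ct and + + + (159 + 180 = 339) plus the double crossovers (58).
RF(ct–m) = (339 + 58) / 2468 = 397/2468 = 0.1609 → 16.1 cM.

16.1 cM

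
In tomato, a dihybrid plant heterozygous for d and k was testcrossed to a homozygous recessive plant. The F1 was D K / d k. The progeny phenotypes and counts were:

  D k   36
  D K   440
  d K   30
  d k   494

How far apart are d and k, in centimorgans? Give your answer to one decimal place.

The recombinant classes are D k and d K: 36 + 30 = 66.
Recombination frequency = 66/1000 = 0.0660 ≈ 6.6%, i.e. 6.6 centimorgans.

6.6 centimorgans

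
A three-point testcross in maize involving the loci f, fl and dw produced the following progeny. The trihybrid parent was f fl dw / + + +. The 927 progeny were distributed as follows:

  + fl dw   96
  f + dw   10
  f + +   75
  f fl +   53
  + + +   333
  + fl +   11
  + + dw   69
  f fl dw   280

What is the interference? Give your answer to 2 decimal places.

0.29

The two rarest classes, f + dw and + fl +, are the double crossovers. Comparing them with the parentals, only the fl allele has switched, so fl is the middle locus and the order is f – fl – dw.
f–fl: (171 + 21)/927 = 0.2071; fl–dw: (122 + 21)/927 = 0.1543.
Expected DCO frequency = 0.2071 × 0.1543 ≈ 0.03196; observed = 21/927 ≈ 0.02265.
Coefficient of coincidence = 0.02265/0.03196 ≈ 0.71; interference = 1 − 0.71 = 0.29.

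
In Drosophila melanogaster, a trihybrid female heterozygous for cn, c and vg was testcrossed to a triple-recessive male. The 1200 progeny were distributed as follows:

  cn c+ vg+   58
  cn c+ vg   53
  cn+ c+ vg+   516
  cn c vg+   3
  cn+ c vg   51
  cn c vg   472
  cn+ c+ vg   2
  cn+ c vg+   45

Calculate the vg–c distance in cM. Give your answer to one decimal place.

8.6 cM

The two most frequent reciprocal classes, cn c vg and cn+ c+ vg+, are the parental types, so the F1 was cn c vg / cn+ c+ vg+.
The two rarest classes, cn c vg+ and cn+ c+ vg, are the double crossovers. Comparing them with the parentals, only the vg allele has switched, so vg is the middle locus and the order is c – vg – cn.
Crossovers in the c–vg interval produce the single-crossover classes cn c+ vg and cn+ c vg+ (53 + 45 = 98) plus the double crossovers (5).
RF(c–vg) = (98 + 5) / 1200 = 103/1200 = 0.0858 → 8.6 cM.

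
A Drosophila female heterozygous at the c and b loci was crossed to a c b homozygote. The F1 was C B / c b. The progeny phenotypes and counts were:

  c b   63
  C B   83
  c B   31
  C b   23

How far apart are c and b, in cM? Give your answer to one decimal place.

27.0 cM

The recombinant classes are C b and c B: 23 + 31 = 54.
Recombination frequency = 54/200 = 0.2700 ≈ 27.0%, i.e. 27.0 cM.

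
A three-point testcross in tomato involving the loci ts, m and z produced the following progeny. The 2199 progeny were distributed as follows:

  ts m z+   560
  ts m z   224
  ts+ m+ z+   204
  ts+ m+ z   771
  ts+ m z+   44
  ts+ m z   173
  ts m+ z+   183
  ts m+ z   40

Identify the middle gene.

The two most frequent reciprocal classes, ts m z+ and ts+ m+ z, are the parental types, so the F1 was ts m z+ / ts+ m+ z.
The two rarest classes, ts+ m z+ and ts m+ z, are the double crossovers. Comparing them with the parentals, only the ts allele has switched, so ts is the middle locus and the order is m – ts – z.

ts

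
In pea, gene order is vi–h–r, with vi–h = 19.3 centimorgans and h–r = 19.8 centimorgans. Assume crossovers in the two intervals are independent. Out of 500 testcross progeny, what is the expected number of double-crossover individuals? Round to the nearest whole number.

19

Map distances give recombination frequencies of 0.193 and 0.198 for the two intervals.
With no interference, expected double-crossover frequency = 0.193 × 0.198 = 0.03821.
Expected number = 0.03821 × 500 = 19.11 ≈ 19.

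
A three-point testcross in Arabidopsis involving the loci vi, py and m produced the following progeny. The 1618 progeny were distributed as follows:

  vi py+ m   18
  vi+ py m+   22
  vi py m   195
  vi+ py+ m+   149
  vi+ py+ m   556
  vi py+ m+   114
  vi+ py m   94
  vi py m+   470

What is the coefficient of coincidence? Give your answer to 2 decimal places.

The two most frequent reciprocal classes, vi+ py+ m and vi py m+, are the parental types, so the F1 was vi+ py+ m / vi py m+.
The two rarest classes, vi py+ m and vi+ py m+, are the double crossovers. Comparing them with the parentals, only the vi allele has switched, so vi is the middle locus and the order is m – vi – py.
m–vi: (344 + 40)/1618 = 0.2373; vi–py: (208 + 40)/1618 = 0.1533.
Expected DCO frequency = 0.2373 × 0.1533 ≈ 0.03638; observed = 40/1618 ≈ 0.02472.
Coefficient of coincidence = 0.02472/0.03638 ≈ 0.68.

0.68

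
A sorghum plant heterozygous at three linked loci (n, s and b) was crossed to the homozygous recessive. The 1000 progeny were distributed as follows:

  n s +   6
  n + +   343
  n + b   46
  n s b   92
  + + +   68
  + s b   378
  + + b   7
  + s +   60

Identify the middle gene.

The two most frequent reciprocal classes, n + + and + s b, are the parental types, so the F1 was n + + / + s b.
The two rarest classes, n s + and + + b, are the double crossovers. Comparing them with the parentals, only the s allele has switched, so s is the middle locus and the order is b – s – n.

s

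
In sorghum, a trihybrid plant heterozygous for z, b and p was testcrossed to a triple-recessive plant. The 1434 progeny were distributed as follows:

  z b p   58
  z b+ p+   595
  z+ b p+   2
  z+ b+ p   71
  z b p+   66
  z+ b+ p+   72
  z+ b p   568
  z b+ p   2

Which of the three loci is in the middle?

p

The two most frequent reciprocal classes, z b+ p+ and z+ b p, are the parental types, so the F1 was z b+ p+ / z+ b p.
The two rarest classes, z b+ p and z+ b p+, are the double crossovers. Comparing them with the parentals, only the p allele has switched, so p is the middle locus and the order is b – p – z.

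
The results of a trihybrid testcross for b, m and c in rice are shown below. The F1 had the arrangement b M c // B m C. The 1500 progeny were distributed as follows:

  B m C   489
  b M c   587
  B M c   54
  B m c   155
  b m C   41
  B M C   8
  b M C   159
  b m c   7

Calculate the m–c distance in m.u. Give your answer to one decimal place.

The two rarest classes, b m c and B M C, are the double crossovers. Comparing them with the parentals, only the m allele has switched, so m is the middle locus and the order is c – m – b.
Crossovers in the c–m interval produce the single-crossover classes b M C and B m c (159 + 155 = 314) plus the double crossovers (15).
RF(c–m) = (314 + 15) / 1500 = 329/1500 = 0.2193 → 21.9 m.u.

21.9 m.u.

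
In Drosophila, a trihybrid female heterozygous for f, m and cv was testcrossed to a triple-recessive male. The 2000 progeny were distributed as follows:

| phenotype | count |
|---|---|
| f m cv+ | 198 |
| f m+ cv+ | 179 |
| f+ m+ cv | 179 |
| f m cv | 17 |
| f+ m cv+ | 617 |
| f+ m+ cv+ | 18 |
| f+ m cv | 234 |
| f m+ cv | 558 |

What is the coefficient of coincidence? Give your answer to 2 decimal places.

0.38

The two most frequent reciprocal classes, f+ m cv+ and f m+ cv, are the parental types, so the F1 was f+ m cv+ / f m+ cv.
The two rarest classes, f+ m+ cv+ and f m cv, are the double crossovers. Comparing them with the parentals, only the m allele has switched, so m is the middle locus and the order is f – m – cv.
f–m: (377 + 35)/2000 = 0.2060; m–cv: (413 + 35)/2000 = 0.2240.
Expected DCO frequency = 0.2060 × 0.2240 ≈ 0.04614; observed = 35/2000 ≈ 0.01750.
Coefficient of coincidence = 0.01750/0.04614 ≈ 0.38.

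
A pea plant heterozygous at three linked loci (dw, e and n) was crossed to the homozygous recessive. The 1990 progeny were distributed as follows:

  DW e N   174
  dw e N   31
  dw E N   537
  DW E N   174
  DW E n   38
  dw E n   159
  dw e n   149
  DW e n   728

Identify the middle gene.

The two most frequent reciprocal classes, dw E N and DW e n, are the parental types, so the F1 was dw E N / DW e n.
The two rarest classes, dw e N and DW E n, are the double crossovers. Comparing them with the parentals, only the e allele has switched, so e is the middle locus and the order is dw – e – n.

e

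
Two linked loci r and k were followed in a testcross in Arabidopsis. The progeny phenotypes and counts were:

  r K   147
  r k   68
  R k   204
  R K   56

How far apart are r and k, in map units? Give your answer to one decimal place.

26.1 map units

The two most frequent classes, R k (204) and r K (147), are the parental types, so the F1 was R k / r K.
The recombinant classes are R K and r k: 56 + 68 = 124.
Recombination frequency = 124/475 = 0.2611 ≈ 26.1%, i.e. 26.1 map units.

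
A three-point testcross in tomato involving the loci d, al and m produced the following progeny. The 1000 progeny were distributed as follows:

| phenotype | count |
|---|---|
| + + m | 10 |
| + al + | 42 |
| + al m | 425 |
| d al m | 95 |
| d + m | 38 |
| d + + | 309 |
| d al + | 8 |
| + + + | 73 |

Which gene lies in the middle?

al

The two most frequent reciprocal classes, + al m and d + +, are the parental types, so the F1 was + al m / d + +.
The two rarest classes, + + m and d al +, are the double crossovers. Comparing them with the parentals, only the al allele has switched, so al is the middle locus and the order is d – al – m.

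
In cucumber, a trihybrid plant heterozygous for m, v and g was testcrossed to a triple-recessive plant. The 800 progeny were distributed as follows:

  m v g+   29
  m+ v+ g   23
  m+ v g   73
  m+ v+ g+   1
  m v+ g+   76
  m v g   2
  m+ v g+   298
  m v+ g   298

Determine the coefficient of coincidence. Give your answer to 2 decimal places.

0.29

The two most frequent reciprocal classes, m v+ g and m+ v g+, are the parental types, so the F1 was m v+ g / m+ v g+.
The two rarest classes, m v g and m+ v+ g+, are the double crossovers. Comparing them with the parentals, only the v allele has switched, so v is the middle locus and the order is m – v – g.
m–v: (52 + 3)/800 = 0.0688; v–g: (149 + 3)/800 = 0.1900.
Expected DCO frequency = 0.0688 × 0.1900 ≈ 0.01307; observed = 3/800 ≈ 0.00375.
Coefficient of coincidence = 0.00375/0.01307 ≈ 0.29.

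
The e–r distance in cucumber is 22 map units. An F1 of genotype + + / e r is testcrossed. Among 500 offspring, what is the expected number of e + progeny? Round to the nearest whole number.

A map distance of 22 map units corresponds to a recombination frequency of 0.220.
The F1 is + + / e r, so e + is a recombinant gamete class with expected frequency r/2 = 0.220/2 = 0.1100.
Expected number = 0.1100 × 500 = 55.00 ≈ 55.

55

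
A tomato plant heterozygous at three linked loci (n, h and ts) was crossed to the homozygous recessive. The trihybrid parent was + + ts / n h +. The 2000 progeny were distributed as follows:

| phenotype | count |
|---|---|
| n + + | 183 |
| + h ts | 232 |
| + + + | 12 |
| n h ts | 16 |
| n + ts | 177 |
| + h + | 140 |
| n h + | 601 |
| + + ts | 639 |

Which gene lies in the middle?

ts

The two rarest classes, + + + and n h ts, are the double crossovers. Comparing them with the parentals, only the ts allele has switched, so ts is the middle locus and the order is h – ts – n.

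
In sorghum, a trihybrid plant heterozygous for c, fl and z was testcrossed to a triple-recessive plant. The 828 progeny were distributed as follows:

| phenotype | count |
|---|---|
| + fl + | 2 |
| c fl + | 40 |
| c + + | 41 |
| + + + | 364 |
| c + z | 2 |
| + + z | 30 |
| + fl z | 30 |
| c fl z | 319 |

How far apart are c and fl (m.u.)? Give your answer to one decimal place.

9.1 m.u.

The two most frequent reciprocal classes, + + + and c fl z, are the parental types, so the F1 was + + + / c fl z.
The two rarest classes, + fl + and c + z, are the double crossovers. Comparing them with the parentals, only the fl allele has switched, so fl is the middle locus and the order is z – fl – c.
Crossovers in the fl–c interval produce the single-crossover classes c + + and + fl z (41 + 30 = 71) plus the double crossovers (4).
RF(fl–c) = (71 + 4) / 828 = 75/828 = 0.0906 → 9.1 m.u.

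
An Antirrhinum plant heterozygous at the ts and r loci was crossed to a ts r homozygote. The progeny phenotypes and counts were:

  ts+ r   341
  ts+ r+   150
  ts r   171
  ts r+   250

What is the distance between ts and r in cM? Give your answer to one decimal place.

35.2 cM

The two most frequent classes, ts+ r (341) and ts r+ (250), are the parental types, so the F1 was ts+ r / ts r+.
The recombinant classes are ts+ r+ and ts r: 150 + 171 = 321.
Recombination frequency = 321/912 = 0.3520 ≈ 35.2%, i.e. 35.2 cM.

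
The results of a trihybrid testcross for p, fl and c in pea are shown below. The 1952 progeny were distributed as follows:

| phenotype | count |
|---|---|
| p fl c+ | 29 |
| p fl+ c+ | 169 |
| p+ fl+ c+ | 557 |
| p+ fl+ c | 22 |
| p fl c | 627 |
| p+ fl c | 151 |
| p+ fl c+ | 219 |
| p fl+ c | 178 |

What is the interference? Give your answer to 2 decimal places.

The two most frequent reciprocal classes, p fl c and p+ fl+ c+, are the parental types, so the F1 was p fl c / p+ fl+ c+.
The two rarest classes, p fl c+ and p+ fl+ c, are the double crossovers. Comparing them with the parentals, only the c allele has switched, so c is the middle locus and the order is fl – c – p.
fl–c: (397 + 51)/1952 = 0.2295; c–p: (320 + 51)/1952 = 0.1901.
Expected DCO frequency = 0.2295 × 0.1901 ≈ 0.04363; observed = 51/1952 ≈ 0.02613.
Coefficient of coincidence = 0.02613/0.04363 ≈ 0.60; interference = 1 − 0.60 = 0.40.

0.40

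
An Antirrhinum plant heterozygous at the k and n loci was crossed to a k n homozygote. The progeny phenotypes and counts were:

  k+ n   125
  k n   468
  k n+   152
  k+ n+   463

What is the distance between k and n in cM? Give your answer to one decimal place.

The two most frequent classes, k+ n+ (463) and k n (468), are the parental types, so the F1 was k+ n+ / k n.
The recombinant classes are k+ n and k n+: 125 + 152 = 277.
Recombination frequency = 277/1208 = 0.2293 ≈ 22.9%, i.e. 22.9 cM.

22.9 cM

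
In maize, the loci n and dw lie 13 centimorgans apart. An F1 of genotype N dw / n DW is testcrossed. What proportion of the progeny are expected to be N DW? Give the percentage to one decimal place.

A map distance of 13 centimorgans corresponds to a recombination frequency of 0.130.
The F1 is N dw / n DW, so N DW is a recombinant gamete class with expected frequency r/2 = 0.130/2 = 0.0650.
That is 0.0650 = 6.5% of the progeny.

6.5%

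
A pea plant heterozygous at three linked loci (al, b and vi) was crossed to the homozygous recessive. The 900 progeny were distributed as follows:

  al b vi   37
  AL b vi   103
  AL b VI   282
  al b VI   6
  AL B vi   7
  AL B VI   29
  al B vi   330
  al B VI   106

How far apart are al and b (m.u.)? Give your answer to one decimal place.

8.8 m.u.

The two most frequent reciprocal classes, al B vi and AL b VI, are the parental types, so the F1 was al B vi / AL b VI.
The two rarest classes, AL B vi and al b VI, are the double crossovers. Comparing them with the parentals, only the al allele has switched, so al is the middle locus and the order is b – al – vi.
Crossovers in the b–al interval produce the single-crossover classes al b vi and AL B VI (37 + 29 = 66) plus the double crossovers (13).
RF(b–al) = (66 + 13) / 900 = 79/900 = 0.0878 → 8.8 m.u.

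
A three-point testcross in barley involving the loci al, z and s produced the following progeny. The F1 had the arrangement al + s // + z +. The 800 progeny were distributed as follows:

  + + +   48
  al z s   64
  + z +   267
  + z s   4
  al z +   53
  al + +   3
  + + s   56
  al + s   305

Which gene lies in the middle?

s

The two rarest classes, al + + and + z s, are the double crossovers. Comparing them with the parentals, only the s allele has switched, so s is the middle locus and the order is z – s – al.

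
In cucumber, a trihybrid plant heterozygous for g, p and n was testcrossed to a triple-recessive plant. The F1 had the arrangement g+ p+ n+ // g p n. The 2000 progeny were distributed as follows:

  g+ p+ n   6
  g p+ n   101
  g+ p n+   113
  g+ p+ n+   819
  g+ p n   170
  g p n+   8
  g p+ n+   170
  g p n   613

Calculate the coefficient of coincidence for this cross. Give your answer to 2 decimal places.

The two rarest classes, g+ p+ n and g p n+, are the double crossovers. Comparing them with the parentals, only the n allele has switched, so n is the middle locus and the order is g – n – p.
g–n: (340 + 14)/2000 = 0.1770; n–p: (214 + 14)/2000 = 0.1140.
Expected DCO frequency = 0.1770 × 0.1140 ≈ 0.02018; observed = 14/2000 ≈ 0.00700.
Coefficient of coincidence = 0.00700/0.02018 ≈ 0.35.

0.35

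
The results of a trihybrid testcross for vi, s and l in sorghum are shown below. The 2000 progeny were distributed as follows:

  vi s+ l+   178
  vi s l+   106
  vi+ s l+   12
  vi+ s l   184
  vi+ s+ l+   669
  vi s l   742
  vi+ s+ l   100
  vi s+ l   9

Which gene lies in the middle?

The two most frequent reciprocal classes, vi+ s+ l+ and vi s l, are the parental types, so the F1 was vi+ s+ l+ / vi s l.
The two rarest classes, vi+ s l+ and vi s+ l, are the double crossovers. Comparing them with the parentals, only the s allele has switched, so s is the middle locus and the order is l – s – vi.

s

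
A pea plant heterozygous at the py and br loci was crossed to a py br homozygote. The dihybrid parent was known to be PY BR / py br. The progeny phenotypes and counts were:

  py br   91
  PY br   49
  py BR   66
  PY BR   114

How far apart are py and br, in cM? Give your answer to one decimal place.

35.9 cM

The recombinant classes are PY br and py BR: 49 + 66 = 115.
Recombination frequency = 115/320 = 0.3594 ≈ 35.9%, i.e. 35.9 cM.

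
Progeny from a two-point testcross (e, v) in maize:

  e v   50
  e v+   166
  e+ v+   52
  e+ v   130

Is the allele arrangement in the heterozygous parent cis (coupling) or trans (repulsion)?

trans

The two most frequent classes are e+ v (130) and e v+ (166); these are the parental (non-recombinant) types.
So the F1 carried e+ v on one chromosome and e v+ on the other — the recessive alleles are on opposite chromosomes (trans / repulsion).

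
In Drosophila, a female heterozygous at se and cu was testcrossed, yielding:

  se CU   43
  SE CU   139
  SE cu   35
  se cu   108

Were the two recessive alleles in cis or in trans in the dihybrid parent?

cis

The two most frequent classes are SE CU (139) and se cu (108); these are the parental (non-recombinant) types.
So the F1 carried SE CU on one chromosome and se cu on the other — the recessive alleles are on the same chromosome (cis / coupling).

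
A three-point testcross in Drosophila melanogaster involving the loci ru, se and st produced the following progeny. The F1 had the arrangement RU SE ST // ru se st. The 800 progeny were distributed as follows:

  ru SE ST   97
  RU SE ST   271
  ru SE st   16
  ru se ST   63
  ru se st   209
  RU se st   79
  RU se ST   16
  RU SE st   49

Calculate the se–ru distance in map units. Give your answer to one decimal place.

26.0 map units

The two rarest classes, RU se ST and ru SE st, are the double crossovers. Comparing them with the parentals, only the se allele has switched, so se is the middle locus and the order is ru – se – st.
Crossovers in the ru–se interval produce the single-crossover classes ru SE ST and RU se st (97 + 79 = 176) plus the double crossovers (32).
RF(ru–se) = (176 + 32) / 800 = 208/800 = 0.2600 → 26.0 map units.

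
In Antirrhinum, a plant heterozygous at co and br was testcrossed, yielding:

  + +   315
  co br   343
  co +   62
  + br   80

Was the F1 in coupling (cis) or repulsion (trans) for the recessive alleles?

cis

The two most frequent classes are + + (315) and co br (343); these are the parental (non-recombinant) types.
So the F1 carried + + on one chromosome and co br on the other — the recessive alleles are on the same chromosome (cis / coupling).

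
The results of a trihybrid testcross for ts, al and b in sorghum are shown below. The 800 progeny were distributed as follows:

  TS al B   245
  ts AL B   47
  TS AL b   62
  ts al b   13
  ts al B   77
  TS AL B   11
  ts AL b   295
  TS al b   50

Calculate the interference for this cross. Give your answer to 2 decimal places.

The two most frequent reciprocal classes, ts AL b and TS al B, are the parental types, so the F1 was ts AL b / TS al B.
The two rarest classes, ts al b and TS AL B, are the double crossovers. Comparing them with the parentals, only the al allele has switched, so al is the middle locus and the order is ts – al – b.
ts–al: (139 + 24)/800 = 0.2037; al–b: (97 + 24)/800 = 0.1512.
Expected DCO frequency = 0.2037 × 0.1512 ≈ 0.03080; observed = 24/800 ≈ 0.03000.
Coefficient of coincidence = 0.03000/0.03080 ≈ 0.97; interference = 1 − 0.97 = 0.03.

0.03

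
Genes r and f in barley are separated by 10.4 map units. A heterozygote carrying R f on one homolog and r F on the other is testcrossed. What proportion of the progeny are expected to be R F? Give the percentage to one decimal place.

A map distance of 10.4 map units corresponds to a recombination frequency of 0.104.
The F1 is R f / r F, so R F is a recombinant gamete class with expected frequency r/2 = 0.104/2 = 0.0520.
That is 0.0520 = 5.2% of the progeny.

5.2%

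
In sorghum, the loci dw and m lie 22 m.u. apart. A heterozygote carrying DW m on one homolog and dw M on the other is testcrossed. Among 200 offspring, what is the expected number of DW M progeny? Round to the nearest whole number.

22

A map distance of 22 m.u. corresponds to a recombination frequency of 0.220.
The F1 is DW m / dw M, so DW M is a recombinant gamete class with expected frequency r/2 = 0.220/2 = 0.1100.
Expected number = 0.1100 × 200 = 22.00 ≈ 22.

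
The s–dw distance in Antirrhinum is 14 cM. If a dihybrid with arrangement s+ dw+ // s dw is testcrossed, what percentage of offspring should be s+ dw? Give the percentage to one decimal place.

7.0%

A map distance of 14 cM corresponds to a recombination frequency of 0.140.
The F1 is s+ dw+ / s dw, so s+ dw is a recombinant gamete class with expected frequency r/2 = 0.140/2 = 0.0700.
That is 0.0700 = 7.0% of the progeny.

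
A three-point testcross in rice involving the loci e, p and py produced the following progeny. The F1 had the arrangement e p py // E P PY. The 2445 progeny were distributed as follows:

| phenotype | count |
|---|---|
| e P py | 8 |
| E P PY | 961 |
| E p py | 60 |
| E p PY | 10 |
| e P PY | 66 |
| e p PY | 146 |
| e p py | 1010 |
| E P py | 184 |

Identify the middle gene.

The two rarest classes, e P py and E p PY, are the double crossovers. Comparing them with the parentals, only the p allele has switched, so p is the middle locus and the order is e – p – py.

p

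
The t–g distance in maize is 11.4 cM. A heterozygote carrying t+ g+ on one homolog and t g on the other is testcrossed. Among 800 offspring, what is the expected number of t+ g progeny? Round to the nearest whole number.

A map distance of 11.4 cM corresponds to a recombination frequency of 0.114.
The F1 is t+ g+ / t g, so t+ g is a recombinant gamete class with expected frequency r/2 = 0.114/2 = 0.0570.
Expected number = 0.0570 × 800 = 45.60 ≈ 46.

46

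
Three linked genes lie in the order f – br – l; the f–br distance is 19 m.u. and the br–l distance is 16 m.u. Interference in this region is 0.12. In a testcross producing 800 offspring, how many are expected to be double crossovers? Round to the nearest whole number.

Map distances give recombination frequencies of 0.190 and 0.160 for the two intervals.
With interference 0.12 (so coincidence = 0.88), expected double-crossover frequency = 0.190 × 0.160 × 0.88 = 0.02675.
Expected number = 0.02675 × 800 = 21.40 ≈ 21.

21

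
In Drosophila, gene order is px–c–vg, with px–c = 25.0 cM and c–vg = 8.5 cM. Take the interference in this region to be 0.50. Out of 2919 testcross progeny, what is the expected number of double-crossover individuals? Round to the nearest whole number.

31

Map distances give recombination frequencies of 0.250 and 0.085 for the two intervals.
With interference 0.50 (so coincidence = 0.50), expected double-crossover frequency = 0.250 × 0.085 × 0.50 = 0.01063.
Expected number = 0.01063 × 2919 = 31.01 ≈ 31.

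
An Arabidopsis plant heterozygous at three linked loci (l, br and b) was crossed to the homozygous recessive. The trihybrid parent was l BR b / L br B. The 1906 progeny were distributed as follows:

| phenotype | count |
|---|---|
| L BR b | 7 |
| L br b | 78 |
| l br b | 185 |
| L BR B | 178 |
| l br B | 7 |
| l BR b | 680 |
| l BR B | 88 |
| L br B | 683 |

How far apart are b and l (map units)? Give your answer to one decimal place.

The two rarest classes, L BR b and l br B, are the double crossovers. Comparing them with the parentals, only the l allele has switched, so l is the middle locus and the order is br – l – b.
Crossovers in the l–b interval produce the single-crossover classes l BR B and L br b (88 + 78 = 166) plus the double crossovers (14).
RF(l–b) = (166 + 14) / 1906 = 180/1906 = 0.0944 → 9.4 map units.

9.4 map units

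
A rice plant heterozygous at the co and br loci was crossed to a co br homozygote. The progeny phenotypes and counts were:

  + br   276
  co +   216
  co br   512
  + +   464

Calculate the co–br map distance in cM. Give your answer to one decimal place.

The two most frequent classes, + + (464) and co br (512), are the parental types, so the F1 was + + / co br.
The recombinant classes are + br and co +: 276 + 216 = 492.
Recombination frequency = 492/1468 = 0.3351 ≈ 33.5%, i.e. 33.5 cM.

33.5 cM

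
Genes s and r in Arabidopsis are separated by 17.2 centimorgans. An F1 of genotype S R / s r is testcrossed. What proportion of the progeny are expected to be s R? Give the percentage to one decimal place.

8.6%

A map distance of 17.2 centimorgans corresponds to a recombination frequency of 0.172.
The F1 is S R / s r, so s R is a recombinant gamete class with expected frequency r/2 = 0.172/2 = 0.0860.
That is 0.0860 = 8.6% of the progeny.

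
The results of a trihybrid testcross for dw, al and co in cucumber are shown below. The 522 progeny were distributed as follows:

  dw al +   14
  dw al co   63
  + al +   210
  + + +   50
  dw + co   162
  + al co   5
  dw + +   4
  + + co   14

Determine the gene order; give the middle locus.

co

The two most frequent reciprocal classes, dw + co and + al +, are the parental types, so the F1 was dw + co / + al +.
The two rarest classes, dw + + and + al co, are the double crossovers. Comparing them with the parentals, only the co allele has switched, so co is the middle locus and the order is dw – co – al.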